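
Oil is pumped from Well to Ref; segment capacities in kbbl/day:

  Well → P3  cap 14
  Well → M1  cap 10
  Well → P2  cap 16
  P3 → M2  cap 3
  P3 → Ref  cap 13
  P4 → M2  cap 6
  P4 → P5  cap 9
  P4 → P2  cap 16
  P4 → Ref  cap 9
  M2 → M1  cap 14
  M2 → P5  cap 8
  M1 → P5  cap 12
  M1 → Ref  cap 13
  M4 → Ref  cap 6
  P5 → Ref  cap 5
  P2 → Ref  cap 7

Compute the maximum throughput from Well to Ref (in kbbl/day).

31

Augment Well→P3→Ref: bottleneck 13, flow now 13.
Augment Well→M1→Ref: bottleneck 10, flow now 23.
Augment Well→P2→Ref: bottleneck 7, flow now 30.
Augment Well→P3→M2→M1→Ref: bottleneck 1, flow now 31.
No augmenting path remains; maximum flow = 31.
In the residual graph, reachable from Well: {Well, P2}.
Min-cut edges: Well→P3 (14), Well→M1 (10), P2→Ref (7); capacity 14 + 10 + 7 = 31.
This cut is saturated, so no flow can exceed 31.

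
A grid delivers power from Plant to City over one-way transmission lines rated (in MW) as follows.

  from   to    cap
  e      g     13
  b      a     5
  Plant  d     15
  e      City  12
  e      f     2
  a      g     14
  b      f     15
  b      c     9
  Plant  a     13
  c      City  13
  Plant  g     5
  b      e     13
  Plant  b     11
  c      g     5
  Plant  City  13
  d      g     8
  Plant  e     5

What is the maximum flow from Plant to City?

Augment Plant→City: bottleneck 13, flow now 13.
Augment Plant→e→City: bottleneck 5, flow now 18.
Augment Plant→b→c→City: bottleneck 9, flow now 27.
Augment Plant→b→e→City: bottleneck 2, flow now 29.
No augmenting path remains; maximum flow = 29.
In the residual graph, reachable from Plant: {Plant, a, d, g}.
Min-cut edges: Plant→b (11), Plant→e (5), Plant→City (13); capacity 11 + 5 + 13 = 29.
This cut is saturated, so no flow can exceed 29.

29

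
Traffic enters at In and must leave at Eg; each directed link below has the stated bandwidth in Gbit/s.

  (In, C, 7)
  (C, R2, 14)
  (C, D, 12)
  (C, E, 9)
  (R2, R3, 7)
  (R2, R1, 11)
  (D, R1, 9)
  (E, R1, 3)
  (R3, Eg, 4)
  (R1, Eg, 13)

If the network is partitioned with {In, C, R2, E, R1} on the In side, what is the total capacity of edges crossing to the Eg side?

Edges leaving {In, C, R2, E, R1}: C→D (12), R2→R3 (7), R1→Eg (13).
Cut capacity = 12 + 7 + 13 = 32.

32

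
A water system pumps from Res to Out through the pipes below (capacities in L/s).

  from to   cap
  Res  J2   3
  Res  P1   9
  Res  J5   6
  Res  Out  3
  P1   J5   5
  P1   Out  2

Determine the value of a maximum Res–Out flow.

Augment Res→Out: bottleneck 3, flow now 3.
Augment Res→P1→Out: bottleneck 2, flow now 5.
No augmenting path remains; maximum flow = 5.
In the residual graph, reachable from Res: {Res, J2, P1, J5}.
Min-cut edges: Res→Out (3), P1→Out (2); capacity 3 + 2 = 5.
This cut is saturated, so no flow can exceed 5.

5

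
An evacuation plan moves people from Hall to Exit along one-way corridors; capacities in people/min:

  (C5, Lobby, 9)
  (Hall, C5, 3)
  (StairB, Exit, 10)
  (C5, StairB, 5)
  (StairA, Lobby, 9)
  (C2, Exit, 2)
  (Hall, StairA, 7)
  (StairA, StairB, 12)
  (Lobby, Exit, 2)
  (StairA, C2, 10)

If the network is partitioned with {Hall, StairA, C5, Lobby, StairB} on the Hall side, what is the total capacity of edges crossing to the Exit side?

Edges leaving {Hall, StairA, C5, Lobby, StairB}: StairA→C2 (10), Lobby→Exit (2), StairB→Exit (10).
Cut capacity = 10 + 2 + 10 = 22.

22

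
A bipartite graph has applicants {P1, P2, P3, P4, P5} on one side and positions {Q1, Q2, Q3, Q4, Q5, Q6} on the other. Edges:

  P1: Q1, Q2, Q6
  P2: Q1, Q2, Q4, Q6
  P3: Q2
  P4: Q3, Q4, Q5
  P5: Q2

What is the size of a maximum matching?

4

Unit-capacity flow: source→left, listed edges, right→sink; max matching = max flow.
Augmenting path P1→Q1 (+1); matched 1.
Augmenting path P2→Q2 (+1); matched 2.
Augmenting path P4→Q3 (+1); matched 3.
Augmenting path P3→Q2→P2→Q4 (+1); matched 4.
No augmenting path remains; maximum matching = 4.
König certificate: {P1, P2, P4, Q2} is a vertex cover of size 4 (every listed pair touches it), so no matching can be larger.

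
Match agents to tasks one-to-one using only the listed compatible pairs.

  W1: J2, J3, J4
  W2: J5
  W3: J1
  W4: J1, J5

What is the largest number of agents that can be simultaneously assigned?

3

Unit-capacity flow: source→left, listed edges, right→sink; max matching = max flow.
Augmenting path W1→J2 (+1); matched 1.
Augmenting path W2→J5 (+1); matched 2.
Augmenting path W3→J1 (+1); matched 3.
No augmenting path remains; maximum matching = 3.
König certificate: {W1, J1, J5} is a vertex cover of size 3 (every listed pair touches it), so no matching can be larger.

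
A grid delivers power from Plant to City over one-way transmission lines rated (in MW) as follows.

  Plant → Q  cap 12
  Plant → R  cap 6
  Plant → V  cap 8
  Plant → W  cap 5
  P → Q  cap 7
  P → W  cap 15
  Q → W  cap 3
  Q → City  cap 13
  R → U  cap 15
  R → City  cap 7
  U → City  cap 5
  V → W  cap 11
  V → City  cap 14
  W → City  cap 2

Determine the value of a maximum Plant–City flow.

28

Augment Plant→Q→City: bottleneck 12, flow now 12.
Augment Plant→R→City: bottleneck 6, flow now 18.
Augment Plant→V→City: bottleneck 8, flow now 26.
Augment Plant→W→City: bottleneck 2, flow now 28.
No augmenting path remains; maximum flow = 28.
In the residual graph, reachable from Plant: {Plant, W}.
Min-cut edges: Plant→Q (12), Plant→R (6), Plant→V (8), W→City (2); capacity 12 + 6 + 8 + 2 = 28.
This cut is saturated, so no flow can exceed 28.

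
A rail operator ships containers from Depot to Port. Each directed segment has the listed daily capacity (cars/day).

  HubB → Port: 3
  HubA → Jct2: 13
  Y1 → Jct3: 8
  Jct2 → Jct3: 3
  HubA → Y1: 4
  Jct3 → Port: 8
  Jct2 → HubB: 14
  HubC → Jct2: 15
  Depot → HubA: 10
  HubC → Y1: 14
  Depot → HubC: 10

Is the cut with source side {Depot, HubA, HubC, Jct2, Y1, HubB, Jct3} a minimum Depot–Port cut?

Yes — it is a minimum cut (capacity 11).

Given cut capacity: 3 + 8 = 11.
Augment Depot→HubA→Jct2→HubB→Port: bottleneck 3, flow now 3.
Augment Depot→HubA→Jct2→Jct3→Port: bottleneck 3, flow now 6.
Augment Depot→HubA→Y1→Jct3→Port: bottleneck 4, flow now 10.
Augment Depot→HubC→Y1→Jct3→Port: bottleneck 1, flow now 11.
No augmenting path remains; maximum flow = 11.
Cut capacity 11 equals the max flow, so it is a minimum cut.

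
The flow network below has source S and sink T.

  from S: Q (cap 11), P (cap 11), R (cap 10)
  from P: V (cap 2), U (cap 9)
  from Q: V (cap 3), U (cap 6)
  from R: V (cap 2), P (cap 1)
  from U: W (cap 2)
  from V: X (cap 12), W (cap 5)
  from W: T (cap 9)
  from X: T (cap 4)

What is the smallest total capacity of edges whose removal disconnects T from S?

9

Augment S→P→U→W→T: bottleneck 2, flow now 2.
Augment S→P→V→W→T: bottleneck 2, flow now 4.
Augment S→Q→V→W→T: bottleneck 3, flow now 7.
Augment S→R→V→X→T: bottleneck 2, flow now 9.
No augmenting path remains; maximum flow = 9.
By max-flow min-cut, the minimum cut capacity equals the max flow.
In the residual graph, reachable from S: {S, P, Q, R, U}.
Min-cut edges: P→V (2), Q→V (3), R→V (2), U→W (2); capacity 2 + 3 + 2 + 2 = 9.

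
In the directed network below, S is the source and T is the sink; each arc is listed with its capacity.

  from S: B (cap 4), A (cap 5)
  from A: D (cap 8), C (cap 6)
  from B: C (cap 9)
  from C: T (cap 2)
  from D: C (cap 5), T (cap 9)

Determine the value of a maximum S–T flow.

Augment S→A→C→T: bottleneck 2, flow now 2.
Augment S→A→D→T: bottleneck 3, flow now 5.
Augment S→B→C→A→D→T: bottleneck 2, flow now 7. (uses reverse residual edge)
No augmenting path remains; maximum flow = 7.
In the residual graph, reachable from S: {S, B, C}.
Min-cut edges: S→A (5), C→T (2); capacity 5 + 2 = 7.
This cut is saturated, so no flow can exceed 7.

7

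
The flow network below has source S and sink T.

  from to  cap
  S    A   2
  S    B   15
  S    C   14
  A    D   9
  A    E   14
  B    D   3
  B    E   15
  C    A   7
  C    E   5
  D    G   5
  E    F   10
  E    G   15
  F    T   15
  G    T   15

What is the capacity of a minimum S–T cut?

Augment S→A→D→G→T: bottleneck 2, flow now 2.
Augment S→B→D→G→T: bottleneck 3, flow now 5.
Augment S→B→E→F→T: bottleneck 10, flow now 15.
Augment S→B→E→G→T: bottleneck 2, flow now 17.
Augment S→C→E→G→T: bottleneck 5, flow now 22.
Augment S→C→A→E→G→T: bottleneck 3, flow now 25.
No augmenting path remains; maximum flow = 25.
By max-flow min-cut, the minimum cut capacity equals the max flow.
In the residual graph, reachable from S: {S, A, B, C, D, E, G}.
Min-cut edges: E→F (10), G→T (15); capacity 10 + 15 = 25.

25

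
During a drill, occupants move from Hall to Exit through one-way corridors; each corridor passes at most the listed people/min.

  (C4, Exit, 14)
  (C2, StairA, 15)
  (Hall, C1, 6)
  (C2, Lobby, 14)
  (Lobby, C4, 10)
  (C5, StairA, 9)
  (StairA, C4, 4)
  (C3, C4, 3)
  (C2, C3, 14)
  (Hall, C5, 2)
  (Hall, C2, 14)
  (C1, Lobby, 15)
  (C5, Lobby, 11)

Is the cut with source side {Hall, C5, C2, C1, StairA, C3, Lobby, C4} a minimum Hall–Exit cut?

Given cut capacity: 14 = 14.
Augment Hall→C5→StairA→C4→Exit: bottleneck 2, flow now 2.
Augment Hall→C2→StairA→C4→Exit: bottleneck 2, flow now 4.
Augment Hall→C2→C3→C4→Exit: bottleneck 3, flow now 7.
Augment Hall→C2→Lobby→C4→Exit: bottleneck 7, flow now 14.
No augmenting path remains; maximum flow = 14.
Cut capacity 14 equals the max flow, so it is a minimum cut.

Yes — it is a minimum cut (capacity 14).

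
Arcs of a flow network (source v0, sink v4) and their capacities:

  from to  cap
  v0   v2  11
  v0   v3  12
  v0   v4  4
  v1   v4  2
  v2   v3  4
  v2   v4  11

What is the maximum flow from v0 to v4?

15

Augment v0→v4: bottleneck 4, flow now 4.
Augment v0→v2→v4: bottleneck 11, flow now 15.
No augmenting path remains; maximum flow = 15.
In the residual graph, reachable from v0: {v0, v3}.
Min-cut edges: v0→v2 (11), v0→v4 (4); capacity 11 + 4 = 15.
This cut is saturated, so no flow can exceed 15.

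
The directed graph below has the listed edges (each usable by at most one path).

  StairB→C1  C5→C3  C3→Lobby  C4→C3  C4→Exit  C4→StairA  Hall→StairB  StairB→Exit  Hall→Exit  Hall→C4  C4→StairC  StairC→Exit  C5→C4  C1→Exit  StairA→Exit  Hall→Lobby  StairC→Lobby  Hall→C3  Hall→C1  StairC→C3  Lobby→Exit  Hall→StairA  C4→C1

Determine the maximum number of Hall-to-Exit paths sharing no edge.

Assign every edge capacity 1; by Menger, the answer equals the max flow.
Path Hall→Exit (+1); total 1.
Path Hall→C4→Exit (+1); total 2.
Path Hall→StairB→Exit (+1); total 3.
Path Hall→StairA→Exit (+1); total 4.
Path Hall→Lobby→Exit (+1); total 5.
Path Hall→C1→Exit (+1); total 6.
No residual Hall→Exit path; max flow = 6.
Certifying cut of size 6: {Hall→C1, Hall→C4, Hall→Exit, Hall→StairA, Hall→StairB, Lobby→Exit}.

6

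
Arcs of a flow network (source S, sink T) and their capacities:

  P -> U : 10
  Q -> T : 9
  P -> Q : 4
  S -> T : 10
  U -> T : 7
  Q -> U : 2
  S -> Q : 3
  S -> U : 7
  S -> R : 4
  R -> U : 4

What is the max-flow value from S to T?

20

Augment S→T: bottleneck 10, flow now 10.
Augment S→Q→T: bottleneck 3, flow now 13.
Augment S→U→T: bottleneck 7, flow now 20.
No augmenting path remains; maximum flow = 20.
In the residual graph, reachable from S: {S, R, U}.
Min-cut edges: S→Q (3), S→T (10), U→T (7); capacity 3 + 10 + 7 = 20.
This cut is saturated, so no flow can exceed 20.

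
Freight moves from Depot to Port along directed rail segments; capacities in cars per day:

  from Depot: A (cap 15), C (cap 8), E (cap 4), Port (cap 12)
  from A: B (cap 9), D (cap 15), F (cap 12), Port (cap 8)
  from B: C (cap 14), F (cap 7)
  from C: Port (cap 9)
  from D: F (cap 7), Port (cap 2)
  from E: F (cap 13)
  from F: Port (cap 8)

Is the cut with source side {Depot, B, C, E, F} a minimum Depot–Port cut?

No — its capacity is 44, but the minimum cut has capacity 39.

Given cut capacity: 15 + 12 + 9 + 8 = 44.
Augment Depot→Port: bottleneck 12, flow now 12.
Augment Depot→A→Port: bottleneck 8, flow now 20.
Augment Depot→C→Port: bottleneck 8, flow now 28.
Augment Depot→A→D→Port: bottleneck 2, flow now 30.
Augment Depot→A→F→Port: bottleneck 5, flow now 35.
Augment Depot→E→F→Port: bottleneck 3, flow now 38.
Augment Depot→E→F→A→B→C→Port: bottleneck 1, flow now 39. (uses reverse residual edge)
No augmenting path remains; maximum flow = 39.
In the residual graph, reachable from Depot: {Depot}.
Min-cut edges: Depot→A (15), Depot→C (8), Depot→E (4), Depot→Port (12); capacity 15 + 8 + 4 + 12 = 39.
Cut capacity 44 exceeds the max flow 39, so it is not minimum.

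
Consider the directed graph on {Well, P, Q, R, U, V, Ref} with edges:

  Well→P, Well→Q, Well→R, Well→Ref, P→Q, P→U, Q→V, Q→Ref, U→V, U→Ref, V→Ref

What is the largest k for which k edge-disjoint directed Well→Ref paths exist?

3

Assign every edge capacity 1; by Menger, the answer equals the max flow.
Path Well→Ref (+1); total 1.
Path Well→Q→Ref (+1); total 2.
Path Well→P→U→Ref (+1); total 3.
No residual Well→Ref path; max flow = 3.
Certifying cut of size 3: {Well→P, Well→Q, Well→Ref}.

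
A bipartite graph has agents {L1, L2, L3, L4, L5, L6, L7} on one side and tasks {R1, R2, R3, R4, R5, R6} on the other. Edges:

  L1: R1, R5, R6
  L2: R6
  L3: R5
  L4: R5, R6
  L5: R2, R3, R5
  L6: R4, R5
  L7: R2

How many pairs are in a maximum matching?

6

Unit-capacity flow: source→left, listed edges, right→sink; max matching = max flow.
Augmenting path L1→R1 (+1); matched 1.
Augmenting path L2→R6 (+1); matched 2.
Augmenting path L3→R5 (+1); matched 3.
Augmenting path L5→R2 (+1); matched 4.
Augmenting path L6→R4 (+1); matched 5.
Augmenting path L7→R2→L5→R3 (+1); matched 6.
No augmenting path remains; maximum matching = 6.
König certificate: {L1, L5, L6, L7, R5, R6} is a vertex cover of size 6 (every listed pair touches it), so no matching can be larger.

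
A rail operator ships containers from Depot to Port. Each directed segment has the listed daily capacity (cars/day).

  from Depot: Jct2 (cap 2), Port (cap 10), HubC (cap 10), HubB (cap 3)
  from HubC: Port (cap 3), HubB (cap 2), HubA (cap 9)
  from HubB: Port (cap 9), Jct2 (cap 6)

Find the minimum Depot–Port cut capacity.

Augment Depot→Port: bottleneck 10, flow now 10.
Augment Depot→HubC→Port: bottleneck 3, flow now 13.
Augment Depot→HubB→Port: bottleneck 3, flow now 16.
Augment Depot→HubC→HubB→Port: bottleneck 2, flow now 18.
No augmenting path remains; maximum flow = 18.
By max-flow min-cut, the minimum cut capacity equals the max flow.
In the residual graph, reachable from Depot: {Depot, HubC, Jct2, HubA}.
Min-cut edges: Depot→HubB (3), Depot→Port (10), HubC→HubB (2), HubC→Port (3); capacity 3 + 10 + 2 + 3 = 18.

18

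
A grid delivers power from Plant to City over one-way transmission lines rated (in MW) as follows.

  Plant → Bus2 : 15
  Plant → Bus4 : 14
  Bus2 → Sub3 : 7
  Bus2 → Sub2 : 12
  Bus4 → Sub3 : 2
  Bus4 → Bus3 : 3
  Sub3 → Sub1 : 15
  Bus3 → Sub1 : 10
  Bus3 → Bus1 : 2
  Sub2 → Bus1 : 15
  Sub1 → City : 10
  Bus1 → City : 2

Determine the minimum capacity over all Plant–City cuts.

12

Augment Plant→Bus2→Sub3→Sub1→City: bottleneck 7, flow now 7.
Augment Plant→Bus2→Sub2→Bus1→City: bottleneck 2, flow now 9.
Augment Plant→Bus4→Sub3→Sub1→City: bottleneck 2, flow now 11.
Augment Plant→Bus4→Bus3→Sub1→City: bottleneck 1, flow now 12.
No augmenting path remains; maximum flow = 12.
By max-flow min-cut, the minimum cut capacity equals the max flow.
In the residual graph, reachable from Plant: {Plant, Bus2, Bus4, Sub3, Bus3, Sub2, Sub1, Bus1}.
Min-cut edges: Sub1→City (10), Bus1→City (2); capacity 10 + 2 = 12.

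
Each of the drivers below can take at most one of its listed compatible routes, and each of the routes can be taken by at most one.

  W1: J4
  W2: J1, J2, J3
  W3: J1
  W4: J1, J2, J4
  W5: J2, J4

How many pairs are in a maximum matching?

Unit-capacity flow: source→left, listed edges, right→sink; max matching = max flow.
Augmenting path W1→J4 (+1); matched 1.
Augmenting path W2→J1 (+1); matched 2.
Augmenting path W4→J2 (+1); matched 3.
Augmenting path W3→J1→W2→J3 (+1); matched 4.
No augmenting path remains; maximum matching = 4.
König certificate: {W2, J1, J2, J4} is a vertex cover of size 4 (every listed pair touches it), so no matching can be larger.

4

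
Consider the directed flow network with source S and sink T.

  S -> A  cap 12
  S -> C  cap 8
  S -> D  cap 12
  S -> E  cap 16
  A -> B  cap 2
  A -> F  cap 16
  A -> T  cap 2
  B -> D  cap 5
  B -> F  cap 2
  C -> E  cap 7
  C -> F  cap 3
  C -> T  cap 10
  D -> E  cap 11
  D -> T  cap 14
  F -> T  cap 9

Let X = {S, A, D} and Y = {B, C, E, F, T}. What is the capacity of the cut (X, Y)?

69

Edges leaving {S, A, D}: S→C (8), S→E (16), A→B (2), A→F (16), A→T (2), D→E (11), D→T (14).
Cut capacity = 8 + 16 + 2 + 16 + 2 + 11 + 14 = 69.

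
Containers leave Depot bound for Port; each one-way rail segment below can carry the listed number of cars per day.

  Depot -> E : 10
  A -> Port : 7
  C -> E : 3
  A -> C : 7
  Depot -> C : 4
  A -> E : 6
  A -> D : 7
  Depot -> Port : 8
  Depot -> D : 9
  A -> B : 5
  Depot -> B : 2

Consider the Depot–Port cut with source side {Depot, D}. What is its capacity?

24

Edges leaving {Depot, D}: Depot→B (2), Depot→C (4), Depot→E (10), Depot→Port (8).
Cut capacity = 2 + 4 + 10 + 8 = 24.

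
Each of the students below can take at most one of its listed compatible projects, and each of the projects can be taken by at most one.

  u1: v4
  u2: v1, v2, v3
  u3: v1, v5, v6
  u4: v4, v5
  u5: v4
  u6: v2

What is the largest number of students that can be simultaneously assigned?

5

Unit-capacity flow: source→left, listed edges, right→sink; max matching = max flow.
Augmenting path u1→v4 (+1); matched 1.
Augmenting path u2→v1 (+1); matched 2.
Augmenting path u3→v5 (+1); matched 3.
Augmenting path u6→v2 (+1); matched 4.
Augmenting path u4→v5→u3→v6 (+1); matched 5.
No augmenting path remains; maximum matching = 5.
König certificate: {u2, u3, u4, u6, v4} is a vertex cover of size 5 (every listed pair touches it), so no matching can be larger.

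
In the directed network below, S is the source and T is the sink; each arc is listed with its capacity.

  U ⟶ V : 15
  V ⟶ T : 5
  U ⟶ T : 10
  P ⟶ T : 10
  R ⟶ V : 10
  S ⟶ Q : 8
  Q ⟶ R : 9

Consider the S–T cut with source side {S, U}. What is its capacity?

33

Edges leaving {S, U}: S→Q (8), U→V (15), U→T (10).
Cut capacity = 8 + 15 + 10 = 33.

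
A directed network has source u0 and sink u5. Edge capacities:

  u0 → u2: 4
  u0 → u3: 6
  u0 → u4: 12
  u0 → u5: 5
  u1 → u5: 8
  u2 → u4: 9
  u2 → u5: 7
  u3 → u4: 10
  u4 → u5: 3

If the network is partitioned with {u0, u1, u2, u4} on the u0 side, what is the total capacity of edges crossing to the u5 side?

Edges leaving {u0, u1, u2, u4}: u0→u3 (6), u0→u5 (5), u1→u5 (8), u2→u5 (7), u4→u5 (3).
Cut capacity = 6 + 5 + 8 + 7 + 3 = 29.

29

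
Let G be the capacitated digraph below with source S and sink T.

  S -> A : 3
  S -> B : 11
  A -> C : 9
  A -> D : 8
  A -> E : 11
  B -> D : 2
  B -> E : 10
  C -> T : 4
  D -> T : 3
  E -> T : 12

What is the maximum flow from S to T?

Augment S→A→C→T: bottleneck 3, flow now 3.
Augment S→B→D→T: bottleneck 2, flow now 5.
Augment S→B→E→T: bottleneck 9, flow now 14.
No augmenting path remains; maximum flow = 14.
In the residual graph, reachable from S: {S}.
Min-cut edges: S→A (3), S→B (11); capacity 3 + 11 = 14.
This cut is saturated, so no flow can exceed 14.

14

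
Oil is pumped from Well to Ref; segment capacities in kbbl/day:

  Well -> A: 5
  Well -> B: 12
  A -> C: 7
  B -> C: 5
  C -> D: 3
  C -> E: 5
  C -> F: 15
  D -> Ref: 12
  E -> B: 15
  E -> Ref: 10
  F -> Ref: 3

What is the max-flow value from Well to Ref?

Augment Well→A→C→D→Ref: bottleneck 3, flow now 3.
Augment Well→A→C→E→Ref: bottleneck 2, flow now 5.
Augment Well→B→C→E→Ref: bottleneck 3, flow now 8.
Augment Well→B→C→F→Ref: bottleneck 2, flow now 10.
No augmenting path remains; maximum flow = 10.
In the residual graph, reachable from Well: {Well, B}.
Min-cut edges: Well→A (5), B→C (5); capacity 5 + 5 = 10.
This cut is saturated, so no flow can exceed 10.

10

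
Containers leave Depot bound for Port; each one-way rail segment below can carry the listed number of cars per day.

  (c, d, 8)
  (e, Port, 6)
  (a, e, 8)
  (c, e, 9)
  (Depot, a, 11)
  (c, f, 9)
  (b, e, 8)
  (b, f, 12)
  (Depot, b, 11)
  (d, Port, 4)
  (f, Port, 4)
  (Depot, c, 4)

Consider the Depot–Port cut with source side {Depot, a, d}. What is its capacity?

27

Edges leaving {Depot, a, d}: Depot→b (11), Depot→c (4), a→e (8), d→Port (4).
Cut capacity = 11 + 4 + 8 + 4 = 27.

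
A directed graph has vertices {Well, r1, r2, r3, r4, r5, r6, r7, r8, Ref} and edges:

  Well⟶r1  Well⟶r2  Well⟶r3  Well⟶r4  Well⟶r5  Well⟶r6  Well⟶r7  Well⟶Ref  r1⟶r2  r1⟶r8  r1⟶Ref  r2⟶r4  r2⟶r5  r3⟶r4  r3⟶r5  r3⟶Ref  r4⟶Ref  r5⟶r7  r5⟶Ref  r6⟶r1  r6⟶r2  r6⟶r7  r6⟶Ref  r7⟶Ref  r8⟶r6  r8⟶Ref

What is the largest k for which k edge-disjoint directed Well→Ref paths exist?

7

Assign every edge capacity 1; by Menger, the answer equals the max flow.
Path Well→Ref (+1); total 1.
Path Well→r1→Ref (+1); total 2.
Path Well→r3→Ref (+1); total 3.
Path Well→r4→Ref (+1); total 4.
Path Well→r5→Ref (+1); total 5.
Path Well→r6→Ref (+1); total 6.
Path Well→r7→Ref (+1); total 7.
No residual Well→Ref path; max flow = 7.
Certifying cut of size 7: {Well→Ref, Well→r1, Well→r3, Well→r6, r4→Ref, r5→Ref, r7→Ref}.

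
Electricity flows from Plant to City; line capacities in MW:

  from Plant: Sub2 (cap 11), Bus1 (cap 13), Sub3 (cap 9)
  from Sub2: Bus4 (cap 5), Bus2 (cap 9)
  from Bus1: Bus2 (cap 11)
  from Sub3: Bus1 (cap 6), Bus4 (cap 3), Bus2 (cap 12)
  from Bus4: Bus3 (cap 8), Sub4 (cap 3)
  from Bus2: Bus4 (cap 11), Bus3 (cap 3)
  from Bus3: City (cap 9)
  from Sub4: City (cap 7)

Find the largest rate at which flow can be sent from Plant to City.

12

Augment Plant→Sub2→Bus4→Bus3→City: bottleneck 5, flow now 5.
Augment Plant→Sub2→Bus2→Bus3→City: bottleneck 3, flow now 8.
Augment Plant→Sub3→Bus4→Bus3→City: bottleneck 1, flow now 9.
Augment Plant→Sub3→Bus4→Sub4→City: bottleneck 2, flow now 11.
Augment Plant→Sub2→Bus2→Bus4→Sub4→City: bottleneck 1, flow now 12.
No augmenting path remains; maximum flow = 12.
In the residual graph, reachable from Plant: {Plant, Sub2, Bus1, Sub3, Bus4, Bus2, Bus3}.
Min-cut edges: Bus4→Sub4 (3), Bus3→City (9); capacity 3 + 9 = 12.
This cut is saturated, so no flow can exceed 12.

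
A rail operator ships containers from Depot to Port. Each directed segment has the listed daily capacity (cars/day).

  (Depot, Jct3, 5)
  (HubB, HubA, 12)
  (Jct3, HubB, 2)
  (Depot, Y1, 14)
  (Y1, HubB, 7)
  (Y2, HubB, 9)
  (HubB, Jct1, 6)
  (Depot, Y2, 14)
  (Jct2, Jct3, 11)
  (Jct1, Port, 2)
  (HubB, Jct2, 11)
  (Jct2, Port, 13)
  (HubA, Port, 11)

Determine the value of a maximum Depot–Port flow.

Augment Depot→Jct3→HubB→HubA→Port: bottleneck 2, flow now 2.
Augment Depot→Y1→HubB→HubA→Port: bottleneck 7, flow now 9.
Augment Depot→Y2→HubB→HubA→Port: bottleneck 2, flow now 11.
Augment Depot→Y2→HubB→Jct2→Port: bottleneck 7, flow now 18.
No augmenting path remains; maximum flow = 18.
In the residual graph, reachable from Depot: {Depot, Jct3, Y1, Y2}.
Min-cut edges: Jct3→HubB (2), Y1→HubB (7), Y2→HubB (9); capacity 2 + 7 + 9 = 18.
This cut is saturated, so no flow can exceed 18.

18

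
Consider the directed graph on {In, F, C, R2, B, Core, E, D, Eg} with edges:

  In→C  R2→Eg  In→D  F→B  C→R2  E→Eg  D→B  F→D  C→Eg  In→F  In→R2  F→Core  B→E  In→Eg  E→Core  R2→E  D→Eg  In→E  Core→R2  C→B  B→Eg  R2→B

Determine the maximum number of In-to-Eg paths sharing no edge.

Assign every edge capacity 1; by Menger, the answer equals the max flow.
Path In→Eg (+1); total 1.
Path In→C→Eg (+1); total 2.
Path In→R2→Eg (+1); total 3.
Path In→E→Eg (+1); total 4.
Path In→D→Eg (+1); total 5.
Path In→F→B→Eg (+1); total 6.
No residual In→Eg path; max flow = 6.
Certifying cut of size 6: {In→C, In→D, In→E, In→Eg, In→F, In→R2}.

6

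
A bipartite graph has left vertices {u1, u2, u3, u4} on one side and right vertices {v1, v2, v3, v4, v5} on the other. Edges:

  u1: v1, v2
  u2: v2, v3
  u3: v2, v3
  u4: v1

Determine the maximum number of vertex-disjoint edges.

3

Unit-capacity flow: source→left, listed edges, right→sink; max matching = max flow.
Augmenting path u1→v1 (+1); matched 1.
Augmenting path u2→v2 (+1); matched 2.
Augmenting path u3→v3 (+1); matched 3.
No augmenting path remains; maximum matching = 3.
König certificate: {v1, v2, v3} is a vertex cover of size 3 (every listed pair touches it), so no matching can be larger.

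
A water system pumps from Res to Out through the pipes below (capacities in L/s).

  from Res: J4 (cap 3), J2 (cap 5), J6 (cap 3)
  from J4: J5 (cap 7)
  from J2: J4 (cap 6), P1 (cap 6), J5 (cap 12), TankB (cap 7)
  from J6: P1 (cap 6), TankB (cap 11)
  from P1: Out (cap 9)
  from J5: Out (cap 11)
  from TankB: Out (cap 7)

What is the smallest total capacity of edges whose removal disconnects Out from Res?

Augment Res→J4→J5→Out: bottleneck 3, flow now 3.
Augment Res→J2→P1→Out: bottleneck 5, flow now 8.
Augment Res→J6→P1→Out: bottleneck 3, flow now 11.
No augmenting path remains; maximum flow = 11.
By max-flow min-cut, the minimum cut capacity equals the max flow.
In the residual graph, reachable from Res: {Res}.
Min-cut edges: Res→J4 (3), Res→J2 (5), Res→J6 (3); capacity 3 + 5 + 3 = 11.

11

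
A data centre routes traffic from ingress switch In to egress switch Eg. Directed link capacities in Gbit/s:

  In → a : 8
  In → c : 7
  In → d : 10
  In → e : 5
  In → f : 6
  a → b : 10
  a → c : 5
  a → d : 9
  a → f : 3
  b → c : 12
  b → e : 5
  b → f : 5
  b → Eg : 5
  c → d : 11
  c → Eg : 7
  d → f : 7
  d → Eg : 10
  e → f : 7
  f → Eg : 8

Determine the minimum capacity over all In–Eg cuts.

Augment In→c→Eg: bottleneck 7, flow now 7.
Augment In→d→Eg: bottleneck 10, flow now 17.
Augment In→f→Eg: bottleneck 6, flow now 23.
Augment In→a→b→Eg: bottleneck 5, flow now 28.
Augment In→a→f→Eg: bottleneck 2, flow now 30.
No augmenting path remains; maximum flow = 30.
By max-flow min-cut, the minimum cut capacity equals the max flow.
In the residual graph, reachable from In: {In, a, b, c, d, e, f}.
Min-cut edges: b→Eg (5), c→Eg (7), d→Eg (10), f→Eg (8); capacity 5 + 7 + 10 + 8 = 30.

30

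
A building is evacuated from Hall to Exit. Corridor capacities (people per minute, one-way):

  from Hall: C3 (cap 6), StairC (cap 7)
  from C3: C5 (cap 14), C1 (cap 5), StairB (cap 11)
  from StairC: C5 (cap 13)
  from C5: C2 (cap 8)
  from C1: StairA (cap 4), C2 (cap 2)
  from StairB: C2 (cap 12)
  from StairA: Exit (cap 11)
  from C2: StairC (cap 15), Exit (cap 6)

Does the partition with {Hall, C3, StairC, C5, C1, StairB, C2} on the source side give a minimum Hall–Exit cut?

Yes — it is a minimum cut (capacity 10).

Given cut capacity: 4 + 6 = 10.
Augment Hall→C3→C5→C2→Exit: bottleneck 6, flow now 6.
Augment Hall→StairC→C5→C3→C1→StairA→Exit: bottleneck 4, flow now 10. (uses reverse residual edge)
No augmenting path remains; maximum flow = 10.
Cut capacity 10 equals the max flow, so it is a minimum cut.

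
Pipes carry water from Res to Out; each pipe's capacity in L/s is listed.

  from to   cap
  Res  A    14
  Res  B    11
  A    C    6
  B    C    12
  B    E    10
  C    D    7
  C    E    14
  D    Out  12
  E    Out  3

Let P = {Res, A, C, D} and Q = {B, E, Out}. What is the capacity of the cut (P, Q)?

37

Edges leaving {Res, A, C, D}: Res→B (11), C→E (14), D→Out (12).
Cut capacity = 11 + 14 + 12 = 37.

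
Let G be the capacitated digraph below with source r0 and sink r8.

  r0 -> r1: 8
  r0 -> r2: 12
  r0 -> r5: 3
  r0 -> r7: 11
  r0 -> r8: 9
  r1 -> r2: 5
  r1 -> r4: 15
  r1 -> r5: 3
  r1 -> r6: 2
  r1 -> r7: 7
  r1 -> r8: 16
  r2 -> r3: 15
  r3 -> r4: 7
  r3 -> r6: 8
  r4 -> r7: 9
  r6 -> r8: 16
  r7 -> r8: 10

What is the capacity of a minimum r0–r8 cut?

Augment r0→r8: bottleneck 9, flow now 9.
Augment r0→r1→r8: bottleneck 8, flow now 17.
Augment r0→r7→r8: bottleneck 10, flow now 27.
Augment r0→r2→r3→r6→r8: bottleneck 8, flow now 35.
No augmenting path remains; maximum flow = 35.
By max-flow min-cut, the minimum cut capacity equals the max flow.
In the residual graph, reachable from r0: {r0, r2, r3, r4, r5, r7}.
Min-cut edges: r0→r1 (8), r0→r8 (9), r3→r6 (8), r7→r8 (10); capacity 8 + 9 + 8 + 10 = 35.

35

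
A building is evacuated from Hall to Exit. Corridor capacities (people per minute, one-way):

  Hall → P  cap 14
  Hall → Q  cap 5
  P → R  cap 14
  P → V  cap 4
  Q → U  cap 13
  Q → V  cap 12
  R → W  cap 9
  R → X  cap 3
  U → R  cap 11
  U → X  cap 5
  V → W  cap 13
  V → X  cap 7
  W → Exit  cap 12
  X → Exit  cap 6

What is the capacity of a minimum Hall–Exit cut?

Augment Hall→P→R→W→Exit: bottleneck 9, flow now 9.
Augment Hall→P→R→X→Exit: bottleneck 3, flow now 12.
Augment Hall→P→V→W→Exit: bottleneck 2, flow now 14.
Augment Hall→Q→U→X→Exit: bottleneck 3, flow now 17.
Augment Hall→Q→V→W→Exit: bottleneck 1, flow now 18.
No augmenting path remains; maximum flow = 18.
By max-flow min-cut, the minimum cut capacity equals the max flow.
In the residual graph, reachable from Hall: {Hall, P, Q, R, U, V, W, X}.
Min-cut edges: W→Exit (12), X→Exit (6); capacity 12 + 6 = 18.

18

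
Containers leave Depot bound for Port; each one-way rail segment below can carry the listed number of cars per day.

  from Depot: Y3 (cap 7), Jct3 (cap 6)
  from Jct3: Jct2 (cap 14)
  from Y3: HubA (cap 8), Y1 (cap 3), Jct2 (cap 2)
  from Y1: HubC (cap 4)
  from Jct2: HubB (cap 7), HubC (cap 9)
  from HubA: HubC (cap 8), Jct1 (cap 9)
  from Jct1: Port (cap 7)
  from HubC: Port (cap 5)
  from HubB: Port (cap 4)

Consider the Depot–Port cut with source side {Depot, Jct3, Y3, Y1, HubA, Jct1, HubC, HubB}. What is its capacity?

32

Edges leaving {Depot, Jct3, Y3, Y1, HubA, Jct1, HubC, HubB}: Jct3→Jct2 (14), Y3→Jct2 (2), Jct1→Port (7), HubC→Port (5), HubB→Port (4).
Cut capacity = 14 + 2 + 7 + 5 + 4 = 32.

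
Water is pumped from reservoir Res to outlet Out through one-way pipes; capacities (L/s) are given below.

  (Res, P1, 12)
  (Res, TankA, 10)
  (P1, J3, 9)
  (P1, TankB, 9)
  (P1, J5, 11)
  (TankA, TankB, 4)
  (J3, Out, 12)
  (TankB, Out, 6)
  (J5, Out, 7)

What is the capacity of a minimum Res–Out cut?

16

Augment Res→P1→J3→Out: bottleneck 9, flow now 9.
Augment Res→P1→TankB→Out: bottleneck 3, flow now 12.
Augment Res→TankA→TankB→Out: bottleneck 3, flow now 15.
Augment Res→TankA→TankB→P1→J5→Out: bottleneck 1, flow now 16. (uses reverse residual edge)
No augmenting path remains; maximum flow = 16.
By max-flow min-cut, the minimum cut capacity equals the max flow.
In the residual graph, reachable from Res: {Res, TankA}.
Min-cut edges: Res→P1 (12), TankA→TankB (4); capacity 12 + 4 = 16.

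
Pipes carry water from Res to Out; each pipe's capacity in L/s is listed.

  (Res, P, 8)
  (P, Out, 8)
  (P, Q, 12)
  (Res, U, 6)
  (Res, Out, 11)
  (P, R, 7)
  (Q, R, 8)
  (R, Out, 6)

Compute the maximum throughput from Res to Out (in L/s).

19

Augment Res→Out: bottleneck 11, flow now 11.
Augment Res→P→Out: bottleneck 8, flow now 19.
No augmenting path remains; maximum flow = 19.
In the residual graph, reachable from Res: {Res, U}.
Min-cut edges: Res→P (8), Res→Out (11); capacity 8 + 11 = 19.
This cut is saturated, so no flow can exceed 19.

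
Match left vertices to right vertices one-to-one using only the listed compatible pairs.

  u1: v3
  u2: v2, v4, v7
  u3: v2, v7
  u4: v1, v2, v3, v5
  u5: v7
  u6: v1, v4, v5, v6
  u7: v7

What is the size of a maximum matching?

6

Unit-capacity flow: source→left, listed edges, right→sink; max matching = max flow.
Augmenting path u1→v3 (+1); matched 1.
Augmenting path u2→v2 (+1); matched 2.
Augmenting path u3→v7 (+1); matched 3.
Augmenting path u4→v1 (+1); matched 4.
Augmenting path u6→v4 (+1); matched 5.
Augmenting path u5→v7→u3→v2→u2→v4→u6→v5 (+1); matched 6.
No augmenting path remains; maximum matching = 6.
König certificate: {u1, u2, u3, u4, u6, v7} is a vertex cover of size 6 (every listed pair touches it), so no matching can be larger.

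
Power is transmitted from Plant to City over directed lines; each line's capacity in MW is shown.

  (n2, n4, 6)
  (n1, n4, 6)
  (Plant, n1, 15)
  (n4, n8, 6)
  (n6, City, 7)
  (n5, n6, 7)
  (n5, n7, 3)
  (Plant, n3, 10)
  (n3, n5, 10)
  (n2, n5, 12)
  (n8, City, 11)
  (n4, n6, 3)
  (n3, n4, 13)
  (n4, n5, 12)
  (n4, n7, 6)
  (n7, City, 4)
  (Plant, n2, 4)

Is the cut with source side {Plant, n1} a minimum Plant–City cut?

No — its capacity is 20, but the minimum cut has capacity 17.

Given cut capacity: 4 + 10 + 6 = 20.
Augment Plant→n1→n4→n6→City: bottleneck 3, flow now 3.
Augment Plant→n1→n4→n7→City: bottleneck 3, flow now 6.
Augment Plant→n2→n4→n7→City: bottleneck 1, flow now 7.
Augment Plant→n2→n4→n8→City: bottleneck 3, flow now 10.
Augment Plant→n3→n4→n8→City: bottleneck 3, flow now 13.
Augment Plant→n3→n5→n6→City: bottleneck 4, flow now 17.
No augmenting path remains; maximum flow = 17.
In the residual graph, reachable from Plant: {Plant, n1, n2, n3, n4, n5, n6, n7}.
Min-cut edges: n4→n8 (6), n6→City (7), n7→City (4); capacity 6 + 7 + 4 = 17.
Cut capacity 20 exceeds the max flow 17, so it is not minimum.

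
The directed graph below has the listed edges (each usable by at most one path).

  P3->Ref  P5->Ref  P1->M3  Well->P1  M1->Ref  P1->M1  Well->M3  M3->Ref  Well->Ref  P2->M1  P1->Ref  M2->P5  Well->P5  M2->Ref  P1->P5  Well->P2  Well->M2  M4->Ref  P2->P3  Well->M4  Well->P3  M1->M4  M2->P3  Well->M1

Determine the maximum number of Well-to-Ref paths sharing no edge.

Assign every edge capacity 1; by Menger, the answer equals the max flow.
Path Well→Ref (+1); total 1.
Path Well→M4→Ref (+1); total 2.
Path Well→P1→Ref (+1); total 3.
Path Well→M1→Ref (+1); total 4.
Path Well→M2→Ref (+1); total 5.
Path Well→P3→Ref (+1); total 6.
Path Well→P5→Ref (+1); total 7.
Path Well→M3→Ref (+1); total 8.
No residual Well→Ref path; max flow = 8.
Certifying cut of size 8: {M1→Ref, M4→Ref, P3→Ref, Well→M2, Well→M3, Well→P1, Well→P5, Well→Ref}.

8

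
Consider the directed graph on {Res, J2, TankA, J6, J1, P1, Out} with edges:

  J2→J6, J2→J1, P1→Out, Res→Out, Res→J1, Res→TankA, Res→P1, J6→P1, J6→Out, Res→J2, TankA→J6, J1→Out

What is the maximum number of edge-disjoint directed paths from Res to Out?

4

Assign every edge capacity 1; by Menger, the answer equals the max flow.
Path Res→Out (+1); total 1.
Path Res→J1→Out (+1); total 2.
Path Res→P1→Out (+1); total 3.
Path Res→J2→J6→Out (+1); total 4.
No residual Res→Out path; max flow = 4.
Certifying cut of size 4: {J1→Out, J6→Out, P1→Out, Res→Out}.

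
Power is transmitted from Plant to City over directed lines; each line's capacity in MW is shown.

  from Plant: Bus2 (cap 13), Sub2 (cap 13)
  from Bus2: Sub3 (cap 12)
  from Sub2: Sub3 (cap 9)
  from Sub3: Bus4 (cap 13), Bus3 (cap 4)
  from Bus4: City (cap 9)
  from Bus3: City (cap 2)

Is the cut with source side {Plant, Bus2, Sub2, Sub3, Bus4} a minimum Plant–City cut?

No — its capacity is 13, but the minimum cut has capacity 11.

Given cut capacity: 4 + 9 = 13.
Augment Plant→Bus2→Sub3→Bus4→City: bottleneck 9, flow now 9.
Augment Plant→Bus2→Sub3→Bus3→City: bottleneck 2, flow now 11.
No augmenting path remains; maximum flow = 11.
In the residual graph, reachable from Plant: {Plant, Bus2, Sub2, Sub3, Bus4, Bus3}.
Min-cut edges: Bus4→City (9), Bus3→City (2); capacity 9 + 2 = 11.
Cut capacity 13 exceeds the max flow 11, so it is not minimum.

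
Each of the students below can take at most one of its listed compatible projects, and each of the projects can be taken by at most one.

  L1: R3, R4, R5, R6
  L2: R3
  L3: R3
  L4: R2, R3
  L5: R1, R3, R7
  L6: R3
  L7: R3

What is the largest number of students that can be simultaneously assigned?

Unit-capacity flow: source→left, listed edges, right→sink; max matching = max flow.
Augmenting path L1→R3 (+1); matched 1.
Augmenting path L4→R2 (+1); matched 2.
Augmenting path L5→R1 (+1); matched 3.
Augmenting path L2→R3→L1→R4 (+1); matched 4.
No augmenting path remains; maximum matching = 4.
König certificate: {L1, L4, L5, R3} is a vertex cover of size 4 (every listed pair touches it), so no matching can be larger.

4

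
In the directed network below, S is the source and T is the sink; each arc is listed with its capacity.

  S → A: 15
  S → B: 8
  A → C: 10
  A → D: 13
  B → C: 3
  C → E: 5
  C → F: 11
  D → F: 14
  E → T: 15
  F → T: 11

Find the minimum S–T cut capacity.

Augment S→A→C→E→T: bottleneck 5, flow now 5.
Augment S→A→C→F→T: bottleneck 5, flow now 10.
Augment S→A→D→F→T: bottleneck 5, flow now 15.
Augment S→B→C→F→T: bottleneck 1, flow now 16.
No augmenting path remains; maximum flow = 16.
By max-flow min-cut, the minimum cut capacity equals the max flow.
In the residual graph, reachable from S: {S, A, B, C, D, F}.
Min-cut edges: C→E (5), F→T (11); capacity 5 + 11 = 16.

16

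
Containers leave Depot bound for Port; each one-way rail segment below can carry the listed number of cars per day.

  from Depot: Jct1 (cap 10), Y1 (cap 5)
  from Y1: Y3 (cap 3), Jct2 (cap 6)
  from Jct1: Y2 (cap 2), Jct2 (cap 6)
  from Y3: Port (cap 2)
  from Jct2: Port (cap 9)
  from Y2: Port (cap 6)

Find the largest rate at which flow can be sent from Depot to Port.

Augment Depot→Y1→Y3→Port: bottleneck 2, flow now 2.
Augment Depot→Y1→Jct2→Port: bottleneck 3, flow now 5.
Augment Depot→Jct1→Jct2→Port: bottleneck 6, flow now 11.
Augment Depot→Jct1→Y2→Port: bottleneck 2, flow now 13.
No augmenting path remains; maximum flow = 13.
In the residual graph, reachable from Depot: {Depot, Jct1}.
Min-cut edges: Depot→Y1 (5), Jct1→Jct2 (6), Jct1→Y2 (2); capacity 5 + 6 + 2 = 13.
This cut is saturated, so no flow can exceed 13.

13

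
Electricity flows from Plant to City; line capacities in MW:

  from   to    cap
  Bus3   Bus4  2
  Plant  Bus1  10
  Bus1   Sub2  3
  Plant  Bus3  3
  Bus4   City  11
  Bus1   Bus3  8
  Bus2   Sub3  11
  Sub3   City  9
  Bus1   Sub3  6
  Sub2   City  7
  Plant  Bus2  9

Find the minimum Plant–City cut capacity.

14

Augment Plant→Bus2→Sub3→City: bottleneck 9, flow now 9.
Augment Plant→Bus1→Sub2→City: bottleneck 3, flow now 12.
Augment Plant→Bus3→Bus4→City: bottleneck 2, flow now 14.
No augmenting path remains; maximum flow = 14.
By max-flow min-cut, the minimum cut capacity equals the max flow.
In the residual graph, reachable from Plant: {Plant, Bus2, Bus1, Bus3, Sub3}.
Min-cut edges: Bus1→Sub2 (3), Bus3→Bus4 (2), Sub3→City (9); capacity 3 + 2 + 9 = 14.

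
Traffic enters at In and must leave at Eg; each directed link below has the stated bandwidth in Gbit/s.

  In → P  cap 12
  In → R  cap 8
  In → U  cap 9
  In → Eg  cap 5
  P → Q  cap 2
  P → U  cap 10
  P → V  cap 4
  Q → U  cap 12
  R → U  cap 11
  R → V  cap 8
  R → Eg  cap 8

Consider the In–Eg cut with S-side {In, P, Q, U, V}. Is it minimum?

Yes — it is a minimum cut (capacity 13).

Given cut capacity: 8 + 5 = 13.
Augment In→Eg: bottleneck 5, flow now 5.
Augment In→R→Eg: bottleneck 8, flow now 13.
No augmenting path remains; maximum flow = 13.
Cut capacity 13 equals the max flow, so it is a minimum cut.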